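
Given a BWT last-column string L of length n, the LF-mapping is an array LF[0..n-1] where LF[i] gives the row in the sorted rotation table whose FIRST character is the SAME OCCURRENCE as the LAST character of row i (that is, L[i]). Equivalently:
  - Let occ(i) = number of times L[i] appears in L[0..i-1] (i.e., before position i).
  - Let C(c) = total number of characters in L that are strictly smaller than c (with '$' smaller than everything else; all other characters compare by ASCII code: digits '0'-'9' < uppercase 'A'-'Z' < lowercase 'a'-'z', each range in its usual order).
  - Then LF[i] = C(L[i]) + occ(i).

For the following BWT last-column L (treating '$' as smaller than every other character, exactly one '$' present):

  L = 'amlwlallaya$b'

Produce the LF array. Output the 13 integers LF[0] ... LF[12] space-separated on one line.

Answer: 1 10 6 11 7 2 8 9 3 12 4 0 5

Derivation:
Char counts: '$':1, 'a':4, 'b':1, 'l':4, 'm':1, 'w':1, 'y':1
C (first-col start): C('$')=0, C('a')=1, C('b')=5, C('l')=6, C('m')=10, C('w')=11, C('y')=12
L[0]='a': occ=0, LF[0]=C('a')+0=1+0=1
L[1]='m': occ=0, LF[1]=C('m')+0=10+0=10
L[2]='l': occ=0, LF[2]=C('l')+0=6+0=6
L[3]='w': occ=0, LF[3]=C('w')+0=11+0=11
L[4]='l': occ=1, LF[4]=C('l')+1=6+1=7
L[5]='a': occ=1, LF[5]=C('a')+1=1+1=2
L[6]='l': occ=2, LF[6]=C('l')+2=6+2=8
L[7]='l': occ=3, LF[7]=C('l')+3=6+3=9
L[8]='a': occ=2, LF[8]=C('a')+2=1+2=3
L[9]='y': occ=0, LF[9]=C('y')+0=12+0=12
L[10]='a': occ=3, LF[10]=C('a')+3=1+3=4
L[11]='$': occ=0, LF[11]=C('$')+0=0+0=0
L[12]='b': occ=0, LF[12]=C('b')+0=5+0=5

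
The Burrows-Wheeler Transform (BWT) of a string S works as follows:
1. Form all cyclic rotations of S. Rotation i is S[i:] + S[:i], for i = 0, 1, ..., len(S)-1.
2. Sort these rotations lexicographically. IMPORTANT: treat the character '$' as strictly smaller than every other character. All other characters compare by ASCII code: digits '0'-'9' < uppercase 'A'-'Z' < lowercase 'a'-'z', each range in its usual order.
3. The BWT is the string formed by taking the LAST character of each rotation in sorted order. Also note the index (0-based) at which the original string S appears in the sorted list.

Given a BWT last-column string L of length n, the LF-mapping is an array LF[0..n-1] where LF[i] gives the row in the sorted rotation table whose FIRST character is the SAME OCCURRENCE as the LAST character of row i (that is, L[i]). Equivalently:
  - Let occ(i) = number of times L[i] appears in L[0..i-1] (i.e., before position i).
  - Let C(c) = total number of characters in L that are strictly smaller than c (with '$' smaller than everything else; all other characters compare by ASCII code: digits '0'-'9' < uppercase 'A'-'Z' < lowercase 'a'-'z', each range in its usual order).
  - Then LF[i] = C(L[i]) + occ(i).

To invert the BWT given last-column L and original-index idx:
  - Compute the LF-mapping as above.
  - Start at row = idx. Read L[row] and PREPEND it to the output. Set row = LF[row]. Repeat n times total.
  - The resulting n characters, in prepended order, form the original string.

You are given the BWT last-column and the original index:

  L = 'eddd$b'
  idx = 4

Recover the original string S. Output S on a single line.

Answer: dddbe$

Derivation:
LF mapping: 5 2 3 4 0 1
Walk LF starting at row 4, prepending L[row]:
  step 1: row=4, L[4]='$', prepend. Next row=LF[4]=0
  step 2: row=0, L[0]='e', prepend. Next row=LF[0]=5
  step 3: row=5, L[5]='b', prepend. Next row=LF[5]=1
  step 4: row=1, L[1]='d', prepend. Next row=LF[1]=2
  step 5: row=2, L[2]='d', prepend. Next row=LF[2]=3
  step 6: row=3, L[3]='d', prepend. Next row=LF[3]=4
Reversed output: dddbe$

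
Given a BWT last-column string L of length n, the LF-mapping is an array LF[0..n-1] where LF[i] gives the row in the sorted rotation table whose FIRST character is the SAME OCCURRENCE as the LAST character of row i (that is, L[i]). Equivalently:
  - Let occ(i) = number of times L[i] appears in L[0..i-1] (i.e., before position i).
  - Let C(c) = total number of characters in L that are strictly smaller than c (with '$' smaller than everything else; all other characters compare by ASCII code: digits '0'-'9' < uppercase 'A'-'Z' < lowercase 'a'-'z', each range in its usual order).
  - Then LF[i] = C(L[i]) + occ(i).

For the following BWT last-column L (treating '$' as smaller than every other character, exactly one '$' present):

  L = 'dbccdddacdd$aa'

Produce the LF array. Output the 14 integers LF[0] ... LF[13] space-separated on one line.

Answer: 8 4 5 6 9 10 11 1 7 12 13 0 2 3

Derivation:
Char counts: '$':1, 'a':3, 'b':1, 'c':3, 'd':6
C (first-col start): C('$')=0, C('a')=1, C('b')=4, C('c')=5, C('d')=8
L[0]='d': occ=0, LF[0]=C('d')+0=8+0=8
L[1]='b': occ=0, LF[1]=C('b')+0=4+0=4
L[2]='c': occ=0, LF[2]=C('c')+0=5+0=5
L[3]='c': occ=1, LF[3]=C('c')+1=5+1=6
L[4]='d': occ=1, LF[4]=C('d')+1=8+1=9
L[5]='d': occ=2, LF[5]=C('d')+2=8+2=10
L[6]='d': occ=3, LF[6]=C('d')+3=8+3=11
L[7]='a': occ=0, LF[7]=C('a')+0=1+0=1
L[8]='c': occ=2, LF[8]=C('c')+2=5+2=7
L[9]='d': occ=4, LF[9]=C('d')+4=8+4=12
L[10]='d': occ=5, LF[10]=C('d')+5=8+5=13
L[11]='$': occ=0, LF[11]=C('$')+0=0+0=0
L[12]='a': occ=1, LF[12]=C('a')+1=1+1=2
L[13]='a': occ=2, LF[13]=C('a')+2=1+2=3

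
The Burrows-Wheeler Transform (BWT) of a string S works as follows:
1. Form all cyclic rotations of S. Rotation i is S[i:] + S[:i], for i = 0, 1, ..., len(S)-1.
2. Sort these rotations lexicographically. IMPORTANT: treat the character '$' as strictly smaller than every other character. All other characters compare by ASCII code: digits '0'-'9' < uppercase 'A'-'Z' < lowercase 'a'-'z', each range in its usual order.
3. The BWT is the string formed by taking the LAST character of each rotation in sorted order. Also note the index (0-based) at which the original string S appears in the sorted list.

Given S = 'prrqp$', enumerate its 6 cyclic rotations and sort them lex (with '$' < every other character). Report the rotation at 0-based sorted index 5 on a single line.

Answer: rrqp$p

Derivation:
All 6 rotations (rotation i = S[i:]+S[:i]):
  rot[0] = prrqp$
  rot[1] = rrqp$p
  rot[2] = rqp$pr
  rot[3] = qp$prr
  rot[4] = p$prrq
  rot[5] = $prrqp
Sorted (with $ < everything):
  sorted[0] = $prrqp
  sorted[1] = p$prrq
  sorted[2] = prrqp$
  sorted[3] = qp$prr
  sorted[4] = rqp$pr
  sorted[5] = rrqp$p
sorted[5] = rrqp$p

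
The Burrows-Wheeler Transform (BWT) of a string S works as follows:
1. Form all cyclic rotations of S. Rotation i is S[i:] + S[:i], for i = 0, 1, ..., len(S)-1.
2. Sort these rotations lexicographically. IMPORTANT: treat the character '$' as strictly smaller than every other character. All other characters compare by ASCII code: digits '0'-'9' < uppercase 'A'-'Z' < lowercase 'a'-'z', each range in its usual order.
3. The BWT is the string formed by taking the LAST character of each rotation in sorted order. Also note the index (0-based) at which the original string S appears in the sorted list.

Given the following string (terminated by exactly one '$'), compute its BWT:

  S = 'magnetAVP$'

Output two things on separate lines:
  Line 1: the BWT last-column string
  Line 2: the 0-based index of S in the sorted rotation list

All 10 rotations (rotation i = S[i:]+S[:i]):
  rot[0] = magnetAVP$
  rot[1] = agnetAVP$m
  rot[2] = gnetAVP$ma
  rot[3] = netAVP$mag
  rot[4] = etAVP$magn
  rot[5] = tAVP$magne
  rot[6] = AVP$magnet
  rot[7] = VP$magnetA
  rot[8] = P$magnetAV
  rot[9] = $magnetAVP
Sorted (with $ < everything):
  sorted[0] = $magnetAVP  (last char: 'P')
  sorted[1] = AVP$magnet  (last char: 't')
  sorted[2] = P$magnetAV  (last char: 'V')
  sorted[3] = VP$magnetA  (last char: 'A')
  sorted[4] = agnetAVP$m  (last char: 'm')
  sorted[5] = etAVP$magn  (last char: 'n')
  sorted[6] = gnetAVP$ma  (last char: 'a')
  sorted[7] = magnetAVP$  (last char: '$')
  sorted[8] = netAVP$mag  (last char: 'g')
  sorted[9] = tAVP$magne  (last char: 'e')
Last column: PtVAmna$ge
Original string S is at sorted index 7

Answer: PtVAmna$ge
7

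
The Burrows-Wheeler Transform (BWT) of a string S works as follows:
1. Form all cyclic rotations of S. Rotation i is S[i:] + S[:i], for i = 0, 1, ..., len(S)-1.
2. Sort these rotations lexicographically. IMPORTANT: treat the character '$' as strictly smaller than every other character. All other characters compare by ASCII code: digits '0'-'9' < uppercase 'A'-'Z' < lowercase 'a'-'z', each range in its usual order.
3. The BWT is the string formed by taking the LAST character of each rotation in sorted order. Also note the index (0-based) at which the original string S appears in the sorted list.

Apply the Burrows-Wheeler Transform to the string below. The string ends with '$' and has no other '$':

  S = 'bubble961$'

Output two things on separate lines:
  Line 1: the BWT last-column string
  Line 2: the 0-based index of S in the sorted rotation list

Answer: 169eub$lbb
6

Derivation:
All 10 rotations (rotation i = S[i:]+S[:i]):
  rot[0] = bubble961$
  rot[1] = ubble961$b
  rot[2] = bble961$bu
  rot[3] = ble961$bub
  rot[4] = le961$bubb
  rot[5] = e961$bubbl
  rot[6] = 961$bubble
  rot[7] = 61$bubble9
  rot[8] = 1$bubble96
  rot[9] = $bubble961
Sorted (with $ < everything):
  sorted[0] = $bubble961  (last char: '1')
  sorted[1] = 1$bubble96  (last char: '6')
  sorted[2] = 61$bubble9  (last char: '9')
  sorted[3] = 961$bubble  (last char: 'e')
  sorted[4] = bble961$bu  (last char: 'u')
  sorted[5] = ble961$bub  (last char: 'b')
  sorted[6] = bubble961$  (last char: '$')
  sorted[7] = e961$bubbl  (last char: 'l')
  sorted[8] = le961$bubb  (last char: 'b')
  sorted[9] = ubble961$b  (last char: 'b')
Last column: 169eub$lbb
Original string S is at sorted index 6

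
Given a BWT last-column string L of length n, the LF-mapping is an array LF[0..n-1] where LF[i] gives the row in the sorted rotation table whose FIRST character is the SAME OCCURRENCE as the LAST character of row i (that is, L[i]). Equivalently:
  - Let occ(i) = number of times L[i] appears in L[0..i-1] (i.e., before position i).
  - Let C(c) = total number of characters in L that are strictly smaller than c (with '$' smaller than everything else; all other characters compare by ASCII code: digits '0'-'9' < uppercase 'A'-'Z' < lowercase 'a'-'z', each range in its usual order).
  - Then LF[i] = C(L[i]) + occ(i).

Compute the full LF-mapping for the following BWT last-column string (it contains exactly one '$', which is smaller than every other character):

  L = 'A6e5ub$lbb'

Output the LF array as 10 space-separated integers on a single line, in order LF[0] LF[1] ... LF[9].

Char counts: '$':1, '5':1, '6':1, 'A':1, 'b':3, 'e':1, 'l':1, 'u':1
C (first-col start): C('$')=0, C('5')=1, C('6')=2, C('A')=3, C('b')=4, C('e')=7, C('l')=8, C('u')=9
L[0]='A': occ=0, LF[0]=C('A')+0=3+0=3
L[1]='6': occ=0, LF[1]=C('6')+0=2+0=2
L[2]='e': occ=0, LF[2]=C('e')+0=7+0=7
L[3]='5': occ=0, LF[3]=C('5')+0=1+0=1
L[4]='u': occ=0, LF[4]=C('u')+0=9+0=9
L[5]='b': occ=0, LF[5]=C('b')+0=4+0=4
L[6]='$': occ=0, LF[6]=C('$')+0=0+0=0
L[7]='l': occ=0, LF[7]=C('l')+0=8+0=8
L[8]='b': occ=1, LF[8]=C('b')+1=4+1=5
L[9]='b': occ=2, LF[9]=C('b')+2=4+2=6

Answer: 3 2 7 1 9 4 0 8 5 6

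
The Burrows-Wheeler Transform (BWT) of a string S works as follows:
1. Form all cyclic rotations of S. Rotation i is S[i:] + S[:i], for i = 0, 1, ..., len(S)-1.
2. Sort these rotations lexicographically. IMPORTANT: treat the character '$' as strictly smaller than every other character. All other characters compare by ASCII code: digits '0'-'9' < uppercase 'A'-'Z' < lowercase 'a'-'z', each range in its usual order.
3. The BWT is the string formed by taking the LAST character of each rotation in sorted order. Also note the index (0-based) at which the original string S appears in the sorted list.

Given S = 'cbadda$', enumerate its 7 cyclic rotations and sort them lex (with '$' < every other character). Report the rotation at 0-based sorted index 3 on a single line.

All 7 rotations (rotation i = S[i:]+S[:i]):
  rot[0] = cbadda$
  rot[1] = badda$c
  rot[2] = adda$cb
  rot[3] = dda$cba
  rot[4] = da$cbad
  rot[5] = a$cbadd
  rot[6] = $cbadda
Sorted (with $ < everything):
  sorted[0] = $cbadda
  sorted[1] = a$cbadd
  sorted[2] = adda$cb
  sorted[3] = badda$c
  sorted[4] = cbadda$
  sorted[5] = da$cbad
  sorted[6] = dda$cba
sorted[3] = badda$c

Answer: badda$c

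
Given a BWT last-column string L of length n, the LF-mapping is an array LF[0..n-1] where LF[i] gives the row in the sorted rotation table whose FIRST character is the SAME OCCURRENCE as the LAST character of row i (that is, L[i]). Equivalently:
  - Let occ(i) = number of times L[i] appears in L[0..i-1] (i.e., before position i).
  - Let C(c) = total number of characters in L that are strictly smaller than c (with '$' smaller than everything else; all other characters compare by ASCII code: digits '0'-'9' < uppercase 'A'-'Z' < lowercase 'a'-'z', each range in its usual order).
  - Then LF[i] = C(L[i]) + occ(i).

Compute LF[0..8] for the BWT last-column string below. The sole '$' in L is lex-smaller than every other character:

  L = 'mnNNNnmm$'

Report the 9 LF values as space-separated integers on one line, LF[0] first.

Char counts: '$':1, 'N':3, 'm':3, 'n':2
C (first-col start): C('$')=0, C('N')=1, C('m')=4, C('n')=7
L[0]='m': occ=0, LF[0]=C('m')+0=4+0=4
L[1]='n': occ=0, LF[1]=C('n')+0=7+0=7
L[2]='N': occ=0, LF[2]=C('N')+0=1+0=1
L[3]='N': occ=1, LF[3]=C('N')+1=1+1=2
L[4]='N': occ=2, LF[4]=C('N')+2=1+2=3
L[5]='n': occ=1, LF[5]=C('n')+1=7+1=8
L[6]='m': occ=1, LF[6]=C('m')+1=4+1=5
L[7]='m': occ=2, LF[7]=C('m')+2=4+2=6
L[8]='$': occ=0, LF[8]=C('$')+0=0+0=0

Answer: 4 7 1 2 3 8 5 6 0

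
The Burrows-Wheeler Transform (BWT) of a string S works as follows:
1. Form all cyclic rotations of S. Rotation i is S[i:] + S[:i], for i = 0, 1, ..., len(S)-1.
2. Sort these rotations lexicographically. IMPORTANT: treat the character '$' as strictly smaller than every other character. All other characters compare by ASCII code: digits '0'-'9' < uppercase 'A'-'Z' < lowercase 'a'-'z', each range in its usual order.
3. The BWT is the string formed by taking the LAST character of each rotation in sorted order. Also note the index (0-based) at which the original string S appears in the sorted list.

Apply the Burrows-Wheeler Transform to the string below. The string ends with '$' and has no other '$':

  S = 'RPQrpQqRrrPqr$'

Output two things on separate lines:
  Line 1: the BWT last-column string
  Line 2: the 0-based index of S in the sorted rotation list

All 14 rotations (rotation i = S[i:]+S[:i]):
  rot[0] = RPQrpQqRrrPqr$
  rot[1] = PQrpQqRrrPqr$R
  rot[2] = QrpQqRrrPqr$RP
  rot[3] = rpQqRrrPqr$RPQ
  rot[4] = pQqRrrPqr$RPQr
  rot[5] = QqRrrPqr$RPQrp
  rot[6] = qRrrPqr$RPQrpQ
  rot[7] = RrrPqr$RPQrpQq
  rot[8] = rrPqr$RPQrpQqR
  rot[9] = rPqr$RPQrpQqRr
  rot[10] = Pqr$RPQrpQqRrr
  rot[11] = qr$RPQrpQqRrrP
  rot[12] = r$RPQrpQqRrrPq
  rot[13] = $RPQrpQqRrrPqr
Sorted (with $ < everything):
  sorted[0] = $RPQrpQqRrrPqr  (last char: 'r')
  sorted[1] = PQrpQqRrrPqr$R  (last char: 'R')
  sorted[2] = Pqr$RPQrpQqRrr  (last char: 'r')
  sorted[3] = QqRrrPqr$RPQrp  (last char: 'p')
  sorted[4] = QrpQqRrrPqr$RP  (last char: 'P')
  sorted[5] = RPQrpQqRrrPqr$  (last char: '$')
  sorted[6] = RrrPqr$RPQrpQq  (last char: 'q')
  sorted[7] = pQqRrrPqr$RPQr  (last char: 'r')
  sorted[8] = qRrrPqr$RPQrpQ  (last char: 'Q')
  sorted[9] = qr$RPQrpQqRrrP  (last char: 'P')
  sorted[10] = r$RPQrpQqRrrPq  (last char: 'q')
  sorted[11] = rPqr$RPQrpQqRr  (last char: 'r')
  sorted[12] = rpQqRrrPqr$RPQ  (last char: 'Q')
  sorted[13] = rrPqr$RPQrpQqR  (last char: 'R')
Last column: rRrpP$qrQPqrQR
Original string S is at sorted index 5

Answer: rRrpP$qrQPqrQR
5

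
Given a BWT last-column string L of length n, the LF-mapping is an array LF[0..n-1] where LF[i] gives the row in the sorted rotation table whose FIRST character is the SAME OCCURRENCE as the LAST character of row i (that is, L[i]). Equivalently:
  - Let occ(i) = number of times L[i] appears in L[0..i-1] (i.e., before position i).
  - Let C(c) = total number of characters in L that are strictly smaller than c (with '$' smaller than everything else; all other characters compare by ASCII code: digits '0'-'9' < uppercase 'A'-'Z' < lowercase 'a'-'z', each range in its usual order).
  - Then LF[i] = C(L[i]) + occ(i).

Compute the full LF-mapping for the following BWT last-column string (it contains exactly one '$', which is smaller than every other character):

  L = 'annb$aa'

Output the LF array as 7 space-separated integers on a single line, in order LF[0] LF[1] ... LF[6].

Char counts: '$':1, 'a':3, 'b':1, 'n':2
C (first-col start): C('$')=0, C('a')=1, C('b')=4, C('n')=5
L[0]='a': occ=0, LF[0]=C('a')+0=1+0=1
L[1]='n': occ=0, LF[1]=C('n')+0=5+0=5
L[2]='n': occ=1, LF[2]=C('n')+1=5+1=6
L[3]='b': occ=0, LF[3]=C('b')+0=4+0=4
L[4]='$': occ=0, LF[4]=C('$')+0=0+0=0
L[5]='a': occ=1, LF[5]=C('a')+1=1+1=2
L[6]='a': occ=2, LF[6]=C('a')+2=1+2=3

Answer: 1 5 6 4 0 2 3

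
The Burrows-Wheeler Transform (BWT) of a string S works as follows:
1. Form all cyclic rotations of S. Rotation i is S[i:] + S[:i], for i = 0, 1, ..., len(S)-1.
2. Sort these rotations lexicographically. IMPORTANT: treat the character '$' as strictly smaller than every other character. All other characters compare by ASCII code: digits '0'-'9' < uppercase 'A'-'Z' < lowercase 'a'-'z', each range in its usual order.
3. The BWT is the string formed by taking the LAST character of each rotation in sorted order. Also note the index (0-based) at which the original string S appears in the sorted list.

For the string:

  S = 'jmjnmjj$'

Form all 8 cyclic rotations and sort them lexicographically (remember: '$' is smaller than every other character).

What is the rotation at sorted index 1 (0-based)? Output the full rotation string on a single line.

All 8 rotations (rotation i = S[i:]+S[:i]):
  rot[0] = jmjnmjj$
  rot[1] = mjnmjj$j
  rot[2] = jnmjj$jm
  rot[3] = nmjj$jmj
  rot[4] = mjj$jmjn
  rot[5] = jj$jmjnm
  rot[6] = j$jmjnmj
  rot[7] = $jmjnmjj
Sorted (with $ < everything):
  sorted[0] = $jmjnmjj
  sorted[1] = j$jmjnmj
  sorted[2] = jj$jmjnm
  sorted[3] = jmjnmjj$
  sorted[4] = jnmjj$jm
  sorted[5] = mjj$jmjn
  sorted[6] = mjnmjj$j
  sorted[7] = nmjj$jmj
sorted[1] = j$jmjnmj

Answer: j$jmjnmj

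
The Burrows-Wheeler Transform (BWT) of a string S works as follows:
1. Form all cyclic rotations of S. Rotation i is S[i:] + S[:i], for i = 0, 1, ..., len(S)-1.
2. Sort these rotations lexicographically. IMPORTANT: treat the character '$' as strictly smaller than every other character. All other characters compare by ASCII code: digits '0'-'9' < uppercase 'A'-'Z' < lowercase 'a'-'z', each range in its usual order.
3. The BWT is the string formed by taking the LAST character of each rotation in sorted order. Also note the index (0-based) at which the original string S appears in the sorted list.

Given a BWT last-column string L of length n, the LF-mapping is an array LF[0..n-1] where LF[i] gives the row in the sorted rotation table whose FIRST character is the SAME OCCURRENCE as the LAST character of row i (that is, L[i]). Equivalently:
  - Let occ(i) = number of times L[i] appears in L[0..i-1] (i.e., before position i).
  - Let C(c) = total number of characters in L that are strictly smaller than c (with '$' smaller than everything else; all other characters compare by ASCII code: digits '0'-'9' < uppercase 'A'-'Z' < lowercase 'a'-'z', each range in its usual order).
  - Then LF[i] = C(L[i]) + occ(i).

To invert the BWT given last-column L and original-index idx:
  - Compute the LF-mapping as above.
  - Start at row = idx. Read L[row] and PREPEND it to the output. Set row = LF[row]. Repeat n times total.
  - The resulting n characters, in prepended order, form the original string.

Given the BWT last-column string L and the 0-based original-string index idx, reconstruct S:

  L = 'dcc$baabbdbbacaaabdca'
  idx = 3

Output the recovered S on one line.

LF mapping: 18 14 15 0 8 1 2 9 10 19 11 12 3 16 4 5 6 13 20 17 7
Walk LF starting at row 3, prepending L[row]:
  step 1: row=3, L[3]='$', prepend. Next row=LF[3]=0
  step 2: row=0, L[0]='d', prepend. Next row=LF[0]=18
  step 3: row=18, L[18]='d', prepend. Next row=LF[18]=20
  step 4: row=20, L[20]='a', prepend. Next row=LF[20]=7
  step 5: row=7, L[7]='b', prepend. Next row=LF[7]=9
  step 6: row=9, L[9]='d', prepend. Next row=LF[9]=19
  step 7: row=19, L[19]='c', prepend. Next row=LF[19]=17
  step 8: row=17, L[17]='b', prepend. Next row=LF[17]=13
  step 9: row=13, L[13]='c', prepend. Next row=LF[13]=16
  step 10: row=16, L[16]='a', prepend. Next row=LF[16]=6
  step 11: row=6, L[6]='a', prepend. Next row=LF[6]=2
  step 12: row=2, L[2]='c', prepend. Next row=LF[2]=15
  step 13: row=15, L[15]='a', prepend. Next row=LF[15]=5
  step 14: row=5, L[5]='a', prepend. Next row=LF[5]=1
  step 15: row=1, L[1]='c', prepend. Next row=LF[1]=14
  step 16: row=14, L[14]='a', prepend. Next row=LF[14]=4
  step 17: row=4, L[4]='b', prepend. Next row=LF[4]=8
  step 18: row=8, L[8]='b', prepend. Next row=LF[8]=10
  step 19: row=10, L[10]='b', prepend. Next row=LF[10]=11
  step 20: row=11, L[11]='b', prepend. Next row=LF[11]=12
  step 21: row=12, L[12]='a', prepend. Next row=LF[12]=3
Reversed output: abbbbacaacaacbcdbadd$

Answer: abbbbacaacaacbcdbadd$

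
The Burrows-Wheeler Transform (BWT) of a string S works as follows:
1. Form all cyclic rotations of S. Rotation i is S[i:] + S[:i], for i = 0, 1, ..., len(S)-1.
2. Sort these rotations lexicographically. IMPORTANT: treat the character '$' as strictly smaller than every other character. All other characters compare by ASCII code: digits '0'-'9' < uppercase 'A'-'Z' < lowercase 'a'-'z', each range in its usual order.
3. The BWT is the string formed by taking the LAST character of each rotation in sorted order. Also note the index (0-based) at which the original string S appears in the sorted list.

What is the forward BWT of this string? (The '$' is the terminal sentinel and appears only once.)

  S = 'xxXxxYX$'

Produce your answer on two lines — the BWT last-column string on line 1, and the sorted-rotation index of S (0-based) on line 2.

Answer: XYxxxx$X
6

Derivation:
All 8 rotations (rotation i = S[i:]+S[:i]):
  rot[0] = xxXxxYX$
  rot[1] = xXxxYX$x
  rot[2] = XxxYX$xx
  rot[3] = xxYX$xxX
  rot[4] = xYX$xxXx
  rot[5] = YX$xxXxx
  rot[6] = X$xxXxxY
  rot[7] = $xxXxxYX
Sorted (with $ < everything):
  sorted[0] = $xxXxxYX  (last char: 'X')
  sorted[1] = X$xxXxxY  (last char: 'Y')
  sorted[2] = XxxYX$xx  (last char: 'x')
  sorted[3] = YX$xxXxx  (last char: 'x')
  sorted[4] = xXxxYX$x  (last char: 'x')
  sorted[5] = xYX$xxXx  (last char: 'x')
  sorted[6] = xxXxxYX$  (last char: '$')
  sorted[7] = xxYX$xxX  (last char: 'X')
Last column: XYxxxx$X
Original string S is at sorted index 6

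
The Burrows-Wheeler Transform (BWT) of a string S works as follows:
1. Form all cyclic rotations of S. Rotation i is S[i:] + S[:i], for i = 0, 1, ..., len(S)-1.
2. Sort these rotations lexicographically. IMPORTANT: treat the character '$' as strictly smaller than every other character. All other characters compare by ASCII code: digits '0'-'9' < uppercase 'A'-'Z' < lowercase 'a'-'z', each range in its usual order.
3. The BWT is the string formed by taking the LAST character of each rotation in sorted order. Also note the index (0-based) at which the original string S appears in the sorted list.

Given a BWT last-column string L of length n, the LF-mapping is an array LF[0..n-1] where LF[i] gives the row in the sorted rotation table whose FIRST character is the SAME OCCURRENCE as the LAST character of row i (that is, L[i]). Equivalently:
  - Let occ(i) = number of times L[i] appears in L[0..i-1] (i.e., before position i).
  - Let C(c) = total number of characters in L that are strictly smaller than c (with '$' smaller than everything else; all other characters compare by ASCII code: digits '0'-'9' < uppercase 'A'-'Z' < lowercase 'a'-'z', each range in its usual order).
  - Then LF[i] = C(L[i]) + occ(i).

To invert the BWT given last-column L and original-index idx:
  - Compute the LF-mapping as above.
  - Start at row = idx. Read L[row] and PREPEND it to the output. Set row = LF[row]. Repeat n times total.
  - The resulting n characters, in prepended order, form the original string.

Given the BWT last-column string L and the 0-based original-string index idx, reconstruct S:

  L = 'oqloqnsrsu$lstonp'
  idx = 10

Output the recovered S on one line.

Answer: qntspuqllrossono$

Derivation:
LF mapping: 5 9 1 6 10 3 12 11 13 16 0 2 14 15 7 4 8
Walk LF starting at row 10, prepending L[row]:
  step 1: row=10, L[10]='$', prepend. Next row=LF[10]=0
  step 2: row=0, L[0]='o', prepend. Next row=LF[0]=5
  step 3: row=5, L[5]='n', prepend. Next row=LF[5]=3
  step 4: row=3, L[3]='o', prepend. Next row=LF[3]=6
  step 5: row=6, L[6]='s', prepend. Next row=LF[6]=12
  step 6: row=12, L[12]='s', prepend. Next row=LF[12]=14
  step 7: row=14, L[14]='o', prepend. Next row=LF[14]=7
  step 8: row=7, L[7]='r', prepend. Next row=LF[7]=11
  step 9: row=11, L[11]='l', prepend. Next row=LF[11]=2
  step 10: row=2, L[2]='l', prepend. Next row=LF[2]=1
  step 11: row=1, L[1]='q', prepend. Next row=LF[1]=9
  step 12: row=9, L[9]='u', prepend. Next row=LF[9]=16
  step 13: row=16, L[16]='p', prepend. Next row=LF[16]=8
  step 14: row=8, L[8]='s', prepend. Next row=LF[8]=13
  step 15: row=13, L[13]='t', prepend. Next row=LF[13]=15
  step 16: row=15, L[15]='n', prepend. Next row=LF[15]=4
  step 17: row=4, L[4]='q', prepend. Next row=LF[4]=10
Reversed output: qntspuqllrossono$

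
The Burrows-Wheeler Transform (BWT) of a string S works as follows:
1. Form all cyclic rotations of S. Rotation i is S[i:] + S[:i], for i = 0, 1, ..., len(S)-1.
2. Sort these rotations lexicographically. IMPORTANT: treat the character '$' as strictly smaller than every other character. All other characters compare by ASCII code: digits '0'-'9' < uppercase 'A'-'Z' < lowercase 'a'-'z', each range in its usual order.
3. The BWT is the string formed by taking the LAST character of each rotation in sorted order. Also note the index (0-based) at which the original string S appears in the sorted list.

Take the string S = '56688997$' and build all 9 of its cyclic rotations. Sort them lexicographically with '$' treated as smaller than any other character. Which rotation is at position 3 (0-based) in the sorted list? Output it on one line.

Answer: 688997$56

Derivation:
All 9 rotations (rotation i = S[i:]+S[:i]):
  rot[0] = 56688997$
  rot[1] = 6688997$5
  rot[2] = 688997$56
  rot[3] = 88997$566
  rot[4] = 8997$5668
  rot[5] = 997$56688
  rot[6] = 97$566889
  rot[7] = 7$5668899
  rot[8] = $56688997
Sorted (with $ < everything):
  sorted[0] = $56688997
  sorted[1] = 56688997$
  sorted[2] = 6688997$5
  sorted[3] = 688997$56
  sorted[4] = 7$5668899
  sorted[5] = 88997$566
  sorted[6] = 8997$5668
  sorted[7] = 97$566889
  sorted[8] = 997$56688
sorted[3] = 688997$56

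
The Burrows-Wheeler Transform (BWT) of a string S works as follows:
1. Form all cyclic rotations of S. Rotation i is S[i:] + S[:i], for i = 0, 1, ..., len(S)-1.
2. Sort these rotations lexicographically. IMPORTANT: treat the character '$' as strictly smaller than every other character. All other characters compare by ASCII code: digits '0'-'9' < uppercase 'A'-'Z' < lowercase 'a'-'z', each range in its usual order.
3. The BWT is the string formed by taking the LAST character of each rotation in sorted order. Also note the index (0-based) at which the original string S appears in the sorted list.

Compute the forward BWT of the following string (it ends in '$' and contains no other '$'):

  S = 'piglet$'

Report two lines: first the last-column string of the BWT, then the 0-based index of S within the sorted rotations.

All 7 rotations (rotation i = S[i:]+S[:i]):
  rot[0] = piglet$
  rot[1] = iglet$p
  rot[2] = glet$pi
  rot[3] = let$pig
  rot[4] = et$pigl
  rot[5] = t$pigle
  rot[6] = $piglet
Sorted (with $ < everything):
  sorted[0] = $piglet  (last char: 't')
  sorted[1] = et$pigl  (last char: 'l')
  sorted[2] = glet$pi  (last char: 'i')
  sorted[3] = iglet$p  (last char: 'p')
  sorted[4] = let$pig  (last char: 'g')
  sorted[5] = piglet$  (last char: '$')
  sorted[6] = t$pigle  (last char: 'e')
Last column: tlipg$e
Original string S is at sorted index 5

Answer: tlipg$e
5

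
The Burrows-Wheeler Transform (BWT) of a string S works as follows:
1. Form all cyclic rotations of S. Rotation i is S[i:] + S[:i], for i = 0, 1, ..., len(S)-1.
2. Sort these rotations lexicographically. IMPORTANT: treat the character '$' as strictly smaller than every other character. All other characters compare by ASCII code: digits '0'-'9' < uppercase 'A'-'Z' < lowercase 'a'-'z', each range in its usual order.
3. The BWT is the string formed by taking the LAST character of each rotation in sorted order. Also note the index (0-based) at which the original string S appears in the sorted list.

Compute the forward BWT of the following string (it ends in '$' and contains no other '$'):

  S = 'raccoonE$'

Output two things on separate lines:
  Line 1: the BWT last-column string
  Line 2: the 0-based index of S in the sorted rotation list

All 9 rotations (rotation i = S[i:]+S[:i]):
  rot[0] = raccoonE$
  rot[1] = accoonE$r
  rot[2] = ccoonE$ra
  rot[3] = coonE$rac
  rot[4] = oonE$racc
  rot[5] = onE$racco
  rot[6] = nE$raccoo
  rot[7] = E$raccoon
  rot[8] = $raccoonE
Sorted (with $ < everything):
  sorted[0] = $raccoonE  (last char: 'E')
  sorted[1] = E$raccoon  (last char: 'n')
  sorted[2] = accoonE$r  (last char: 'r')
  sorted[3] = ccoonE$ra  (last char: 'a')
  sorted[4] = coonE$rac  (last char: 'c')
  sorted[5] = nE$raccoo  (last char: 'o')
  sorted[6] = onE$racco  (last char: 'o')
  sorted[7] = oonE$racc  (last char: 'c')
  sorted[8] = raccoonE$  (last char: '$')
Last column: Enracooc$
Original string S is at sorted index 8

Answer: Enracooc$
8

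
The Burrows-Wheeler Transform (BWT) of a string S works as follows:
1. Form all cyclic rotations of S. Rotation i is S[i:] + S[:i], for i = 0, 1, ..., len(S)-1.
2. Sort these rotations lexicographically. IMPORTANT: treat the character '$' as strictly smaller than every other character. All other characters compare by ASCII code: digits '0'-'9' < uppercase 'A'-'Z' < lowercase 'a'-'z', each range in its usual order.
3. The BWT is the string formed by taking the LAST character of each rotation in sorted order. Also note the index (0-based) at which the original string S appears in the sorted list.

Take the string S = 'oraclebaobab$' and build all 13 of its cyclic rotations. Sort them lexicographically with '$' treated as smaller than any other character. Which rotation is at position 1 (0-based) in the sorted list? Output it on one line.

All 13 rotations (rotation i = S[i:]+S[:i]):
  rot[0] = oraclebaobab$
  rot[1] = raclebaobab$o
  rot[2] = aclebaobab$or
  rot[3] = clebaobab$ora
  rot[4] = lebaobab$orac
  rot[5] = ebaobab$oracl
  rot[6] = baobab$oracle
  rot[7] = aobab$oracleb
  rot[8] = obab$oracleba
  rot[9] = bab$oraclebao
  rot[10] = ab$oraclebaob
  rot[11] = b$oraclebaoba
  rot[12] = $oraclebaobab
Sorted (with $ < everything):
  sorted[0] = $oraclebaobab
  sorted[1] = ab$oraclebaob
  sorted[2] = aclebaobab$or
  sorted[3] = aobab$oracleb
  sorted[4] = b$oraclebaoba
  sorted[5] = bab$oraclebao
  sorted[6] = baobab$oracle
  sorted[7] = clebaobab$ora
  sorted[8] = ebaobab$oracl
  sorted[9] = lebaobab$orac
  sorted[10] = obab$oracleba
  sorted[11] = oraclebaobab$
  sorted[12] = raclebaobab$o
sorted[1] = ab$oraclebaob

Answer: ab$oraclebaob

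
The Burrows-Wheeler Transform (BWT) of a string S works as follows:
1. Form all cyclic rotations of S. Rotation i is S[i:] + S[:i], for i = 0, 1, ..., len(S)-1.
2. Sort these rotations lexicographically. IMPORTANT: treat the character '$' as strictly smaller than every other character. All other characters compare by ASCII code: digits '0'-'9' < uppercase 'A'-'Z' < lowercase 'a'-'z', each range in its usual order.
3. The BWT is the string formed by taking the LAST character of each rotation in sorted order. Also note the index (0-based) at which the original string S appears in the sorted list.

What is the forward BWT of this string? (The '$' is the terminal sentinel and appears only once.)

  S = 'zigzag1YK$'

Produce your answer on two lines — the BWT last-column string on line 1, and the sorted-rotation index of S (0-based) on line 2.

All 10 rotations (rotation i = S[i:]+S[:i]):
  rot[0] = zigzag1YK$
  rot[1] = igzag1YK$z
  rot[2] = gzag1YK$zi
  rot[3] = zag1YK$zig
  rot[4] = ag1YK$zigz
  rot[5] = g1YK$zigza
  rot[6] = 1YK$zigzag
  rot[7] = YK$zigzag1
  rot[8] = K$zigzag1Y
  rot[9] = $zigzag1YK
Sorted (with $ < everything):
  sorted[0] = $zigzag1YK  (last char: 'K')
  sorted[1] = 1YK$zigzag  (last char: 'g')
  sorted[2] = K$zigzag1Y  (last char: 'Y')
  sorted[3] = YK$zigzag1  (last char: '1')
  sorted[4] = ag1YK$zigz  (last char: 'z')
  sorted[5] = g1YK$zigza  (last char: 'a')
  sorted[6] = gzag1YK$zi  (last char: 'i')
  sorted[7] = igzag1YK$z  (last char: 'z')
  sorted[8] = zag1YK$zig  (last char: 'g')
  sorted[9] = zigzag1YK$  (last char: '$')
Last column: KgY1zaizg$
Original string S is at sorted index 9

Answer: KgY1zaizg$
9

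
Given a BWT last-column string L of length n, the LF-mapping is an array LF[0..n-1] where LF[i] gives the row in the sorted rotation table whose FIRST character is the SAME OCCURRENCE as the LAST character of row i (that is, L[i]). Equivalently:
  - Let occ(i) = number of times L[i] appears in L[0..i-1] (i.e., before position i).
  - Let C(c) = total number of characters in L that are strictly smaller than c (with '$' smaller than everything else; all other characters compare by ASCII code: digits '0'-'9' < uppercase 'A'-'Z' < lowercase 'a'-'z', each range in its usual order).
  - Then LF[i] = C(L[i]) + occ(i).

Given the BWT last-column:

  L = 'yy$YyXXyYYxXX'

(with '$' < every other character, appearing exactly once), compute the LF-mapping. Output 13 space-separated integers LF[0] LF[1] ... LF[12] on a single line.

Answer: 9 10 0 5 11 1 2 12 6 7 8 3 4

Derivation:
Char counts: '$':1, 'X':4, 'Y':3, 'x':1, 'y':4
C (first-col start): C('$')=0, C('X')=1, C('Y')=5, C('x')=8, C('y')=9
L[0]='y': occ=0, LF[0]=C('y')+0=9+0=9
L[1]='y': occ=1, LF[1]=C('y')+1=9+1=10
L[2]='$': occ=0, LF[2]=C('$')+0=0+0=0
L[3]='Y': occ=0, LF[3]=C('Y')+0=5+0=5
L[4]='y': occ=2, LF[4]=C('y')+2=9+2=11
L[5]='X': occ=0, LF[5]=C('X')+0=1+0=1
L[6]='X': occ=1, LF[6]=C('X')+1=1+1=2
L[7]='y': occ=3, LF[7]=C('y')+3=9+3=12
L[8]='Y': occ=1, LF[8]=C('Y')+1=5+1=6
L[9]='Y': occ=2, LF[9]=C('Y')+2=5+2=7
L[10]='x': occ=0, LF[10]=C('x')+0=8+0=8
L[11]='X': occ=2, LF[11]=C('X')+2=1+2=3
L[12]='X': occ=3, LF[12]=C('X')+3=1+3=4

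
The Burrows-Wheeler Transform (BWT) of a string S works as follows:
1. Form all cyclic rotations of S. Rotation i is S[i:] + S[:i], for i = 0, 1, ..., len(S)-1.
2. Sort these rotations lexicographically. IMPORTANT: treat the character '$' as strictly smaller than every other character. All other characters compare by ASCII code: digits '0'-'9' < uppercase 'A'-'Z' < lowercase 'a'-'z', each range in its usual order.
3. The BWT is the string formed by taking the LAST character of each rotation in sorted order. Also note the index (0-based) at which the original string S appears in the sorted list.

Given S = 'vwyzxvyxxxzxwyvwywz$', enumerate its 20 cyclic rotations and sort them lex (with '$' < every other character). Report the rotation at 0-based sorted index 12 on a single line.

All 20 rotations (rotation i = S[i:]+S[:i]):
  rot[0] = vwyzxvyxxxzxwyvwywz$
  rot[1] = wyzxvyxxxzxwyvwywz$v
  rot[2] = yzxvyxxxzxwyvwywz$vw
  rot[3] = zxvyxxxzxwyvwywz$vwy
  rot[4] = xvyxxxzxwyvwywz$vwyz
  rot[5] = vyxxxzxwyvwywz$vwyzx
  rot[6] = yxxxzxwyvwywz$vwyzxv
  rot[7] = xxxzxwyvwywz$vwyzxvy
  rot[8] = xxzxwyvwywz$vwyzxvyx
  rot[9] = xzxwyvwywz$vwyzxvyxx
  rot[10] = zxwyvwywz$vwyzxvyxxx
  rot[11] = xwyvwywz$vwyzxvyxxxz
  rot[12] = wyvwywz$vwyzxvyxxxzx
  rot[13] = yvwywz$vwyzxvyxxxzxw
  rot[14] = vwywz$vwyzxvyxxxzxwy
  rot[15] = wywz$vwyzxvyxxxzxwyv
  rot[16] = ywz$vwyzxvyxxxzxwyvw
  rot[17] = wz$vwyzxvyxxxzxwyvwy
  rot[18] = z$vwyzxvyxxxzxwyvwyw
  rot[19] = $vwyzxvyxxxzxwyvwywz
Sorted (with $ < everything):
  sorted[0] = $vwyzxvyxxxzxwyvwywz
  sorted[1] = vwywz$vwyzxvyxxxzxwy
  sorted[2] = vwyzxvyxxxzxwyvwywz$
  sorted[3] = vyxxxzxwyvwywz$vwyzx
  sorted[4] = wyvwywz$vwyzxvyxxxzx
  sorted[5] = wywz$vwyzxvyxxxzxwyv
  sorted[6] = wyzxvyxxxzxwyvwywz$v
  sorted[7] = wz$vwyzxvyxxxzxwyvwy
  sorted[8] = xvyxxxzxwyvwywz$vwyz
  sorted[9] = xwyvwywz$vwyzxvyxxxz
  sorted[10] = xxxzxwyvwywz$vwyzxvy
  sorted[11] = xxzxwyvwywz$vwyzxvyx
  sorted[12] = xzxwyvwywz$vwyzxvyxx
  sorted[13] = yvwywz$vwyzxvyxxxzxw
  sorted[14] = ywz$vwyzxvyxxxzxwyvw
  sorted[15] = yxxxzxwyvwywz$vwyzxv
  sorted[16] = yzxvyxxxzxwyvwywz$vw
  sorted[17] = z$vwyzxvyxxxzxwyvwyw
  sorted[18] = zxvyxxxzxwyvwywz$vwy
  sorted[19] = zxwyvwywz$vwyzxvyxxx
sorted[12] = xzxwyvwywz$vwyzxvyxx

Answer: xzxwyvwywz$vwyzxvyxx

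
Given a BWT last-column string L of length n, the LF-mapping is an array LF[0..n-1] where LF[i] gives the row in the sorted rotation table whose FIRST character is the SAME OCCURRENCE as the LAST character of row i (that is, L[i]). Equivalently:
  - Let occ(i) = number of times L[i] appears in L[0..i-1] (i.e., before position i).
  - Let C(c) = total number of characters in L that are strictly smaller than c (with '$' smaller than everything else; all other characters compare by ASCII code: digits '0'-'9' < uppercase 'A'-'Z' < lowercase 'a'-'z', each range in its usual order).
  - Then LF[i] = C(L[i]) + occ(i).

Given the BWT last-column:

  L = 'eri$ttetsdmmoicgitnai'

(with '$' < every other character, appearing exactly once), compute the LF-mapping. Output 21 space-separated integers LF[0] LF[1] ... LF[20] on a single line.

Answer: 4 15 7 0 17 18 5 19 16 3 11 12 14 8 2 6 9 20 13 1 10

Derivation:
Char counts: '$':1, 'a':1, 'c':1, 'd':1, 'e':2, 'g':1, 'i':4, 'm':2, 'n':1, 'o':1, 'r':1, 's':1, 't':4
C (first-col start): C('$')=0, C('a')=1, C('c')=2, C('d')=3, C('e')=4, C('g')=6, C('i')=7, C('m')=11, C('n')=13, C('o')=14, C('r')=15, C('s')=16, C('t')=17
L[0]='e': occ=0, LF[0]=C('e')+0=4+0=4
L[1]='r': occ=0, LF[1]=C('r')+0=15+0=15
L[2]='i': occ=0, LF[2]=C('i')+0=7+0=7
L[3]='$': occ=0, LF[3]=C('$')+0=0+0=0
L[4]='t': occ=0, LF[4]=C('t')+0=17+0=17
L[5]='t': occ=1, LF[5]=C('t')+1=17+1=18
L[6]='e': occ=1, LF[6]=C('e')+1=4+1=5
L[7]='t': occ=2, LF[7]=C('t')+2=17+2=19
L[8]='s': occ=0, LF[8]=C('s')+0=16+0=16
L[9]='d': occ=0, LF[9]=C('d')+0=3+0=3
L[10]='m': occ=0, LF[10]=C('m')+0=11+0=11
L[11]='m': occ=1, LF[11]=C('m')+1=11+1=12
L[12]='o': occ=0, LF[12]=C('o')+0=14+0=14
L[13]='i': occ=1, LF[13]=C('i')+1=7+1=8
L[14]='c': occ=0, LF[14]=C('c')+0=2+0=2
L[15]='g': occ=0, LF[15]=C('g')+0=6+0=6
L[16]='i': occ=2, LF[16]=C('i')+2=7+2=9
L[17]='t': occ=3, LF[17]=C('t')+3=17+3=20
L[18]='n': occ=0, LF[18]=C('n')+0=13+0=13
L[19]='a': occ=0, LF[19]=C('a')+0=1+0=1
L[20]='i': occ=3, LF[20]=C('i')+3=7+3=10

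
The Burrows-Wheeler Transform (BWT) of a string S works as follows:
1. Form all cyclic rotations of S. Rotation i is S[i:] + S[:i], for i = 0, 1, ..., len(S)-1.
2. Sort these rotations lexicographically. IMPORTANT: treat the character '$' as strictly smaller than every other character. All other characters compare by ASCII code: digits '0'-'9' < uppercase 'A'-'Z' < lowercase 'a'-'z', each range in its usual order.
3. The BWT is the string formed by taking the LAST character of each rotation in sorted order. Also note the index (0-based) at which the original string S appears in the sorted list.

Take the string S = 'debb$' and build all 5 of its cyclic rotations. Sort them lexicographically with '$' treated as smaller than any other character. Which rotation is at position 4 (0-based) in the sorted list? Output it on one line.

Answer: ebb$d

Derivation:
All 5 rotations (rotation i = S[i:]+S[:i]):
  rot[0] = debb$
  rot[1] = ebb$d
  rot[2] = bb$de
  rot[3] = b$deb
  rot[4] = $debb
Sorted (with $ < everything):
  sorted[0] = $debb
  sorted[1] = b$deb
  sorted[2] = bb$de
  sorted[3] = debb$
  sorted[4] = ebb$d
sorted[4] = ebb$d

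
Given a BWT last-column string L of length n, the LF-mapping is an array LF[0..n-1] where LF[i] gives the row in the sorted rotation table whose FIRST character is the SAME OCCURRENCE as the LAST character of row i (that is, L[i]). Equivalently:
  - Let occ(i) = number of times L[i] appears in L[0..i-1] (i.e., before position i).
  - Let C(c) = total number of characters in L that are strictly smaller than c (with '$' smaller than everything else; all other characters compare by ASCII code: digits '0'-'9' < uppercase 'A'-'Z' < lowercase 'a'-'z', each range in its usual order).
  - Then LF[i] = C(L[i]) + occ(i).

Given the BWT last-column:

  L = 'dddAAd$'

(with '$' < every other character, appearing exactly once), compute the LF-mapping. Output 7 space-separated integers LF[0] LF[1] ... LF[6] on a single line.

Char counts: '$':1, 'A':2, 'd':4
C (first-col start): C('$')=0, C('A')=1, C('d')=3
L[0]='d': occ=0, LF[0]=C('d')+0=3+0=3
L[1]='d': occ=1, LF[1]=C('d')+1=3+1=4
L[2]='d': occ=2, LF[2]=C('d')+2=3+2=5
L[3]='A': occ=0, LF[3]=C('A')+0=1+0=1
L[4]='A': occ=1, LF[4]=C('A')+1=1+1=2
L[5]='d': occ=3, LF[5]=C('d')+3=3+3=6
L[6]='$': occ=0, LF[6]=C('$')+0=0+0=0

Answer: 3 4 5 1 2 6 0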